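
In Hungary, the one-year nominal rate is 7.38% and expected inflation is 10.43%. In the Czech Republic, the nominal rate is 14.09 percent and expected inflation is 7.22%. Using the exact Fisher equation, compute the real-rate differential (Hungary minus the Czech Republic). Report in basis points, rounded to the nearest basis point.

-917 basis points

Hungary: (1 + 0.0738)/(1 + 0.1043) − 1 = -2.7619%
The Czech Republic: (1 + 0.1409)/(1 + 0.0722) − 1 = 6.4074%
Differential = -2.7619% − 6.4074% = -9.1693% → -917 basis points.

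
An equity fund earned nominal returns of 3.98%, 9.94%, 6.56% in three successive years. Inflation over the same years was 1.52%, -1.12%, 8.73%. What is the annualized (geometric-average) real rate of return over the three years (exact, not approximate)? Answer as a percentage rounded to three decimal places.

Nominal growth factor = 1.0398 × 1.0994 × 1.0656 = 1.21814716
Price-level growth factor = 1.0152 × 0.9888 × 1.0873 = 1.09146410
Real growth factor = 1.21814716 / 1.09146410 = 1.11606709
Annualized real rate = 1.11606709^(1/3) − 1 = 3.7282% → 3.728%.

3.728%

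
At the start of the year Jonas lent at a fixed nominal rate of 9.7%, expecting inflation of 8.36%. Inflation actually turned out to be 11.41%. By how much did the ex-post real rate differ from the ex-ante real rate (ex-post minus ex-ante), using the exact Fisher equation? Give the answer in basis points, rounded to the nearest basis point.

Ex-ante: (1 + 0.0970)/(1 + 0.0836) − 1 = 1.2366%
Ex-post: (1 + 0.0970)/(1 + 0.1141) − 1 = -1.5349%
Difference (ex-post − ex-ante) = -2.7715% → -277 basis points.

-277 basis points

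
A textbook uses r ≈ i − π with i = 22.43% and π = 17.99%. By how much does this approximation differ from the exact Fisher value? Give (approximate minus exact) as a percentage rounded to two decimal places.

Approximate: r ≈ 22.430% − 17.990% = 4.4400%
Exact: (1 + 0.2243)/(1 + 0.1799) − 1 = 3.7630%
Error = 4.4400% − 3.7630% = 0.6770% → 0.68%.

0.68%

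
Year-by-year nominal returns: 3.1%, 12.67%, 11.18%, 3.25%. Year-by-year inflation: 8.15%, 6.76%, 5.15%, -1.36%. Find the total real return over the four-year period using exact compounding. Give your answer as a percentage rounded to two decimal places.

11.35%

Compound the nominal returns: 1.0310 × 1.1267 × 1.1118 × 1.0325 = 1.333471.
Compound inflation: 1.0815 × 1.0676 × 1.0515 × 0.9864 = 1.197560.
Deflate: 1.333471 / 1.197560 = 1.113490.
Total real return = 1.113490 − 1 → 11.35%.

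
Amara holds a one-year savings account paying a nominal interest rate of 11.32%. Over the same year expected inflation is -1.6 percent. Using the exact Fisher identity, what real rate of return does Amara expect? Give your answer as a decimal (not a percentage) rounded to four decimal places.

By the Fisher identity, 1 + r = (1 + i)/(1 + π).
1 + r = 1.11320 / 0.98400 = 1.131301
r = 1.131301 − 1 = 13.1301%, i.e. 0.1313.

0.1313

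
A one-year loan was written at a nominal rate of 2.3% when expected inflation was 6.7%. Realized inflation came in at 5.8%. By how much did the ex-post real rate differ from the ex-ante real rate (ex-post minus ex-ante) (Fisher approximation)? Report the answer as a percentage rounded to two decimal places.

Ex-ante: 2.3% − 6.7% = -4.400%
Ex-post: 2.3% − 5.8% = -3.500%
Difference (ex-post − ex-ante) = 0.9000% → 0.90%.

0.90%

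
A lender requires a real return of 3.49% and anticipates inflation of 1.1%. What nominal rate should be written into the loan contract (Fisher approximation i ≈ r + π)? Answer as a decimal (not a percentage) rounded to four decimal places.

i ≈ r + π = 3.49% + 1.1% = 0.0459.

0.0459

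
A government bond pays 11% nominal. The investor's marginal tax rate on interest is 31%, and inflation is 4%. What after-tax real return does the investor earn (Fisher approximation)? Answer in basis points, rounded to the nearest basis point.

359 basis points

After-tax nominal return = 11% × (1 − 0.31) = 7.5900%.
r ≈ 7.5900% − 4% → 359 basis points.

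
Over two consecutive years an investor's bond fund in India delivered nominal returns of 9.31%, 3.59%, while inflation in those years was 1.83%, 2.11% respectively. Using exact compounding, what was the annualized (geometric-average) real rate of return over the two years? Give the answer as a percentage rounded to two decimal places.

Nominal growth factor = 1.0931 × 1.0359 = 1.13234229
Price-level growth factor = 1.0183 × 1.0211 = 1.03978613
Real growth factor = 1.13234229 / 1.03978613 = 1.08901461
Annualized real rate = 1.08901461^(1/2) − 1 = 4.3559% → 4.36%.

4.36%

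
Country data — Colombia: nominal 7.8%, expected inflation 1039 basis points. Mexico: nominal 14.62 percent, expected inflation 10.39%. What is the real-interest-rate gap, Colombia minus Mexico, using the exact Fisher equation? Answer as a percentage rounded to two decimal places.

Colombia: (1 + 0.0780)/(1 + 0.1039) − 1 = -2.3462%
Mexico: (1 + 0.1462)/(1 + 0.1039) − 1 = 3.8319%
Differential = -2.3462% − 3.8319% = -6.1781% → -6.18%.

-6.18%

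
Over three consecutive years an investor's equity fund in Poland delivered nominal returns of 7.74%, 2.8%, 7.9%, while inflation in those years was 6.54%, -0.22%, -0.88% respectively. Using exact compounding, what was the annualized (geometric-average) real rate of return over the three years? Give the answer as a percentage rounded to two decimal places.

4.29%

Compound the nominal returns: 1.0774 × 1.0280 × 1.0790 = 1.19506501.
Compound inflation: 1.0654 × 0.9978 × 0.9912 = 1.05370123.
Deflate: 1.19506501 / 1.05370123 = 1.13415927.
Annualized real rate = 1.13415927^(1/3) − 1 = 4.2857% → 4.29%.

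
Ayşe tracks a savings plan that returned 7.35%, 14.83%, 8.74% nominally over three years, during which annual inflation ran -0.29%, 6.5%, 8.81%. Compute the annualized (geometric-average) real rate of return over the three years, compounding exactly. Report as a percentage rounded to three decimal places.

Compound the nominal returns: 1.0735 × 1.1483 × 1.0874 = 1.34043803.
Compound inflation: 0.9971 × 1.0650 × 1.0881 = 1.15546590.
Deflate: 1.34043803 / 1.15546590 = 1.16008446.
Annualized real rate = 1.16008446^(1/3) − 1 = 5.0743% → 5.074%.

5.074%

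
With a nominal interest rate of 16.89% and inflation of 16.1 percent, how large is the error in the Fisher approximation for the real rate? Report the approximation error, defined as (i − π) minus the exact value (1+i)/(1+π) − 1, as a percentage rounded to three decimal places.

Approximate: r ≈ 16.890% − 16.100% = 0.7900%
Exact: (1 + 0.1689)/(1 + 0.1610) − 1 = 0.6804%
Error = 0.7900% − 0.6804% = 0.1096% → 0.110%.

0.110%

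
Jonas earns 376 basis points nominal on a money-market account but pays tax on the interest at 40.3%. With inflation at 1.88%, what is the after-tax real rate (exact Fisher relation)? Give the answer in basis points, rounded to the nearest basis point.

After-tax nominal return = 3.76% × (1 − 0.403) = 2.24472%.
1 + r = 1.0224472 / 1.01880 = 1.003580
After-tax real rate = 1.003580 − 1 → 36 basis points.

36 basis points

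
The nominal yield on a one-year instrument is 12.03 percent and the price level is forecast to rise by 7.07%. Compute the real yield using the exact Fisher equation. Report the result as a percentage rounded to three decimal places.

1 + r = 1.12030 / 1.07070 = 1.0463248
r = 1.0463248 − 1 = 4.63248%, i.e. 4.632%.

4.632%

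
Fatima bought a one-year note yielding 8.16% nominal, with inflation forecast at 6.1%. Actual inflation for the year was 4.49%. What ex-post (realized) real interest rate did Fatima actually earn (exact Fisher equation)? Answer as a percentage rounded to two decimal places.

Ex-post: (1 + 0.0816)/(1 + 0.0449) − 1 = 3.5123%
So the realized real rate is 3.51%.

3.51%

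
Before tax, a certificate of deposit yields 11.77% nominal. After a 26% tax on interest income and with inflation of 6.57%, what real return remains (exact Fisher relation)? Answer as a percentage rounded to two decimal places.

After-tax nominal return = 11.77% × (1 − 0.26) = 8.7098%.
1 + r = 1.087098 / 1.06570 = 1.020079
After-tax real rate = 1.020079 − 1 → 2.01%.

2.01%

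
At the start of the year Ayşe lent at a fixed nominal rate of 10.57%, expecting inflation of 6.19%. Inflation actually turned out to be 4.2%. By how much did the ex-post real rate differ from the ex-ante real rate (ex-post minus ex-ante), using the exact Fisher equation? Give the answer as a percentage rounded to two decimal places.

Ex-ante: (1 + 0.1057)/(1 + 0.0619) − 1 = 4.1247%
Ex-post: (1 + 0.1057)/(1 + 0.0420) − 1 = 6.1132%
Difference (ex-post − ex-ante) = 1.9886% → 1.99%.

1.99%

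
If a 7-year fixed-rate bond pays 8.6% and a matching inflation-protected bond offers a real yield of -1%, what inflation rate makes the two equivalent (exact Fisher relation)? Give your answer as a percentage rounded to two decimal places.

(1 + π) = (1 + i)/(1 + r) = 1.08600 / 0.99000 = 1.096970
Break-even inflation = 1.096970 − 1 → 9.70%.

9.70%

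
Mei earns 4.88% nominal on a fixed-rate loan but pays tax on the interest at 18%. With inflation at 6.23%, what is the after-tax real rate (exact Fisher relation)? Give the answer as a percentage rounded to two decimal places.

After-tax nominal return = 4.88% × (1 − 0.18) = 4.0016%.
1 + r = 1.040016 / 1.06230 = 0.979023
After-tax real rate = 0.979023 − 1 → -2.10%.

-2.10%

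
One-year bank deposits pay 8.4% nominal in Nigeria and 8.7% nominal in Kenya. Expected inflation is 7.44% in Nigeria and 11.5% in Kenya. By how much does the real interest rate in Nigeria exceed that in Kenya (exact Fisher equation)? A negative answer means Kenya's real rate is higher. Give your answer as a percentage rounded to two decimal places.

3.40%

Nigeria: (1 + 0.0840)/(1 + 0.0744) − 1 = 0.8935%
Kenya: (1 + 0.0870)/(1 + 0.1150) − 1 = -2.5112%
Differential = 0.8935% − (-2.5112%) = 3.4047% → 3.40%.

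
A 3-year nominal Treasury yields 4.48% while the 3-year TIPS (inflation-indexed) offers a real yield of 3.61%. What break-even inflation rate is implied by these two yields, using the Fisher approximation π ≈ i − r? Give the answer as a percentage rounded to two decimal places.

0.87%

π ≈ i − r = 4.48% − 3.61% → 0.87%.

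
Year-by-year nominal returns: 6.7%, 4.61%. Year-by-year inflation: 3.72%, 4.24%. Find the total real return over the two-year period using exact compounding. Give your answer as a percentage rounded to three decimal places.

Nominal growth factor = 1.0670 × 1.0461 = 1.116189
Price-level growth factor = 1.0372 × 1.0424 = 1.081177
Real growth factor = 1.116189 / 1.081177 = 1.032383
Total real return = 1.032383 − 1 → 3.238%.

3.238%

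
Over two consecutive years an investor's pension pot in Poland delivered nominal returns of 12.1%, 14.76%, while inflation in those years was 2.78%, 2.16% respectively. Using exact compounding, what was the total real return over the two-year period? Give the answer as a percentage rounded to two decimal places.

22.52%

Nominal growth factor = 1.1210 × 1.1476 = 1.286460
Price-level growth factor = 1.0278 × 1.0216 = 1.050000
Real growth factor = 1.286460 / 1.050000 = 1.225199
Total real return = 1.225199 − 1 → 22.52%.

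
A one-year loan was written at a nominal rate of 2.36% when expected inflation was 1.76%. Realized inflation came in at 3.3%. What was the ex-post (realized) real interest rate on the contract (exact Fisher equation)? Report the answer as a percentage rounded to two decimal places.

-0.91%

Ex-post: (1 + 0.0236)/(1 + 0.0330) − 1 = -0.9100%
So the realized real rate is -0.91%.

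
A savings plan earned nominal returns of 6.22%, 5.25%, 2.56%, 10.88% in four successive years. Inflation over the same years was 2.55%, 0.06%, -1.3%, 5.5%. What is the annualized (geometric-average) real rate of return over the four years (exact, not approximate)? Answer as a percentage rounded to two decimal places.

Compound the nominal returns: 1.0622 × 1.0525 × 1.0256 × 1.1088 = 1.27133391.
Compound inflation: 1.0255 × 1.0006 × 0.9870 × 1.0550 = 1.06847847.
Deflate: 1.27133391 / 1.06847847 = 1.18985449.
Annualized real rate = 1.18985449^(1/4) − 1 = 4.4416% → 4.44%.

4.44%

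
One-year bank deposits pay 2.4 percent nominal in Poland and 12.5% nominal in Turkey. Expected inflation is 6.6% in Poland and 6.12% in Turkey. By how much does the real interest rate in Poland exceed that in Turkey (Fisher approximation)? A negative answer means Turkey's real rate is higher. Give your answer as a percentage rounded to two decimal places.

Poland: 2.4% − 6.6% = -4.200%
Turkey: 12.5% − 6.12% = 6.380%
Differential = -10.580% → -10.58%.

-10.58%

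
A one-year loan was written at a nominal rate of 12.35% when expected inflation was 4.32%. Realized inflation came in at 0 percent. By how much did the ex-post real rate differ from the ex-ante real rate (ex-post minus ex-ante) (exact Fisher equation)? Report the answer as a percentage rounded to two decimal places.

4.65%

Ex-ante: (1 + 0.1235)/(1 + 0.0432) − 1 = 7.6975%
Ex-post: (1 + 0.1235)/(1 + 0.0000) − 1 = 12.3500%
Difference (ex-post − ex-ante) = 4.6525% → 4.65%.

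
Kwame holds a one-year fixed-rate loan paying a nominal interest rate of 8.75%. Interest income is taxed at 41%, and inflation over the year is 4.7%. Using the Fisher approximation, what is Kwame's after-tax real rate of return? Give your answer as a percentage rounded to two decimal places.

0.46%

After-tax nominal return = 8.75% × (1 − 0.41) = 5.1625%.
r ≈ 5.1625% − 4.7% → 0.46%.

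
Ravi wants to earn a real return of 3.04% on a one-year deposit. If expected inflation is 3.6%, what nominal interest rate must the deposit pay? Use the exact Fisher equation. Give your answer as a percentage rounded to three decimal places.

(1 + i) = (1 + r)(1 + π) = 1.03040 × 1.03600 = 1.0674944
i = 1.0674944 − 1, so the required nominal rate is 6.749%.

6.749%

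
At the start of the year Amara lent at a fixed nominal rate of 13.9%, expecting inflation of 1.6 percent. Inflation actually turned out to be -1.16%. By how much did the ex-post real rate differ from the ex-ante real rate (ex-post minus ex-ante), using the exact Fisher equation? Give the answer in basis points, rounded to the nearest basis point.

Ex-ante: (1 + 0.1390)/(1 + 0.0160) − 1 = 12.1063%
Ex-post: (1 + 0.1390)/(1 − 0.0116) − 1 = 15.2367%
Difference (ex-post − ex-ante) = 3.1304% → 313 basis points.

313 basis points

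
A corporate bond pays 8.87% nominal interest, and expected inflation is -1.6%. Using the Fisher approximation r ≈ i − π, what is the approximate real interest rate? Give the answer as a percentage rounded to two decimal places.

10.47%

r ≈ i − π = 8.87% − (-1.6%) = 10.47%.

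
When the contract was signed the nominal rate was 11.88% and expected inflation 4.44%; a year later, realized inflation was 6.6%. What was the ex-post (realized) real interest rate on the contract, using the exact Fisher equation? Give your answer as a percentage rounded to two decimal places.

4.95%

Ex-post: (1 + 0.1188)/(1 + 0.0660) − 1 = 4.9531%
So the realized real rate is 4.95%.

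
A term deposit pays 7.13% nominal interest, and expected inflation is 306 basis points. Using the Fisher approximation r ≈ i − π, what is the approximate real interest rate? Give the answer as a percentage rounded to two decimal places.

r ≈ i − π = 7.13% − 3.06% = 4.07%.

4.07%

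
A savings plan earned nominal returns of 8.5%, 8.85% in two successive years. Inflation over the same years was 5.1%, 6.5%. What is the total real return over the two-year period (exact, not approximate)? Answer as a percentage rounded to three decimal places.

5.513%

Compound the nominal returns: 1.0850 × 1.0885 = 1.181023.
Compound inflation: 1.0510 × 1.0650 = 1.119315.
Deflate: 1.181023 / 1.119315 = 1.055130.
Total real return = 1.055130 − 1 → 5.513%.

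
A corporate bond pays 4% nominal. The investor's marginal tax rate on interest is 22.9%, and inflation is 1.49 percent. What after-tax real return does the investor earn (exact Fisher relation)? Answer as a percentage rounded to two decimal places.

1.57%

After-tax nominal return = 4% × (1 − 0.229) = 3.0840%.
1 + r = 1.03084 / 1.01490 = 1.015706
After-tax real rate = 1.015706 − 1 → 1.57%.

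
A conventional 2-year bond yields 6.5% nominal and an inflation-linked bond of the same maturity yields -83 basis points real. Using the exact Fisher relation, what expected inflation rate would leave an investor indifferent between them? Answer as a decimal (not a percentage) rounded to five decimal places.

0.07391

(1 + π) = (1 + i)/(1 + r) = 1.06500 / 0.99170 = 1.073913
Break-even inflation = 1.073913 − 1 → 0.07391.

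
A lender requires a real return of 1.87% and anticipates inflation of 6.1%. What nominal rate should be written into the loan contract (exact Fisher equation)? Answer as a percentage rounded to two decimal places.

(1 + i) = (1 + r)(1 + π) = 1.01870 × 1.06100 = 1.0808407
i = 1.0808407 − 1, so the required nominal rate is 8.08%.

8.08%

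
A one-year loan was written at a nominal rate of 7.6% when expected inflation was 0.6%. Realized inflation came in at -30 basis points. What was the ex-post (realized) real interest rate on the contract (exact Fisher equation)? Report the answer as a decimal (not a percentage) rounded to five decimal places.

Ex-post: (1 + 0.0760)/(1 − 0.0030) − 1 = 7.9238%
So the realized real rate is 0.07924.

0.07924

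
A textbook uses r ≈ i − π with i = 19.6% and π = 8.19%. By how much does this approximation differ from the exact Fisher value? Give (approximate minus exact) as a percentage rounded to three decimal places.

Approximate: r ≈ 19.600% − 8.190% = 11.4100%
Exact: (1 + 0.1960)/(1 + 0.0819) − 1 = 10.5463%
Error = 11.4100% − 10.5463% = 0.8637% → 0.864%.

0.864%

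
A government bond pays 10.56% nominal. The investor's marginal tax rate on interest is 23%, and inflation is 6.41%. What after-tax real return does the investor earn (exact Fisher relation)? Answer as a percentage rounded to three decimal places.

After-tax nominal return = 10.56% × (1 − 0.23) = 8.1312%.
1 + r = 1.081312 / 1.06410 = 1.0161752
After-tax real rate = 1.0161752 − 1 → 1.618%.

1.618%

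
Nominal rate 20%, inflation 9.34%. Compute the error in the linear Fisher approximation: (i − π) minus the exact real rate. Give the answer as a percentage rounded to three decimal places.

0.911%

Approximate: r ≈ 20.000% − 9.340% = 10.6600%
Exact: (1 + 0.2000)/(1 + 0.0934) − 1 = 9.7494%
Error = 10.6600% − 9.7494% = 0.9106% → 0.911%.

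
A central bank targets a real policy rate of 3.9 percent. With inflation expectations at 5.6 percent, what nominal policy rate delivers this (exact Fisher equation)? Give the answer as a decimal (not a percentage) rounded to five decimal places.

(1 + i) = (1 + r)(1 + π) = 1.03900 × 1.05600 = 1.097184
i = 1.097184 − 1, so the required nominal rate is 0.09718.

0.09718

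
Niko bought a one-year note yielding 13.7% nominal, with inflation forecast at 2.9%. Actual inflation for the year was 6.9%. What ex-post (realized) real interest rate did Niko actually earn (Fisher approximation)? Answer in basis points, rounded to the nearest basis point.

Ex-post: 13.7% − 6.9% = 6.800%
So the realized real rate is 680 basis points.

680 basis points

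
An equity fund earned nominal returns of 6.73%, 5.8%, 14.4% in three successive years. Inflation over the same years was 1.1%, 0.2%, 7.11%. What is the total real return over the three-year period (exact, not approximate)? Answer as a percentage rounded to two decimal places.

19.06%

Compound the nominal returns: 1.0673 × 1.0580 × 1.1440 = 1.291809.
Compound inflation: 1.0110 × 1.0020 × 1.0711 = 1.085048.
Deflate: 1.291809 / 1.085048 = 1.190555.
Total real return = 1.190555 − 1 → 19.06%.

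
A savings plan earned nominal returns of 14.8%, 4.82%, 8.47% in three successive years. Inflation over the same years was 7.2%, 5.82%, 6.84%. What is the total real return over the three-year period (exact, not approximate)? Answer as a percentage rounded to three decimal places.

Compound the nominal returns: 1.1480 × 1.0482 × 1.0847 = 1.305256.
Compound inflation: 1.0720 × 1.0582 × 1.0684 = 1.211983.
Deflate: 1.305256 / 1.211983 = 1.076959.
Total real return = 1.076959 − 1 → 7.696%.

7.696%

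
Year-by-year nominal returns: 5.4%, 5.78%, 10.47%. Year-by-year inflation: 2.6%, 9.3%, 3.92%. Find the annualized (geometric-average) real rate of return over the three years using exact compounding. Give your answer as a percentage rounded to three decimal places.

1.861%

Compound the nominal returns: 1.0540 × 1.0578 × 1.1047 = 1.23165345.
Compound inflation: 1.0260 × 1.0930 × 1.0392 = 1.16537759.
Deflate: 1.23165345 / 1.16537759 = 1.05687072.
Annualized real rate = 1.05687072^(1/3) − 1 = 1.8608% → 1.861%.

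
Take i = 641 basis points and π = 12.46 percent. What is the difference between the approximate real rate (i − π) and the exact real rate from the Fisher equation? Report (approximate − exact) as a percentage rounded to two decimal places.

Approximate: r ≈ 6.410% − 12.460% = -6.0500%
Exact: (1 + 0.0641)/(1 + 0.1246) − 1 = -5.3797%
Error = -6.0500% − (-5.3797%) = -0.6703% → -0.67%.

-0.67%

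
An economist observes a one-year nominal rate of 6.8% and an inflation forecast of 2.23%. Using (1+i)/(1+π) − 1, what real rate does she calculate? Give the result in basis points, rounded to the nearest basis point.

447 basis points

1 + r = 1.06800 / 1.02230 = 1.044703
r = 1.044703 − 1 = 4.4703%, i.e. 447 basis points.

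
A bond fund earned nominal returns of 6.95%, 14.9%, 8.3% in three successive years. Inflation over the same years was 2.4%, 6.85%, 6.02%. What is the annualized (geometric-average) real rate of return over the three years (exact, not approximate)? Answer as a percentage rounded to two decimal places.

4.69%

Compound the nominal returns: 1.0695 × 1.1490 × 1.0830 = 1.33085051.
Compound inflation: 1.0240 × 1.0685 × 1.0602 = 1.16001147.
Deflate: 1.33085051 / 1.16001147 = 1.14727358.
Annualized real rate = 1.14727358^(1/3) − 1 = 4.6861% → 4.69%.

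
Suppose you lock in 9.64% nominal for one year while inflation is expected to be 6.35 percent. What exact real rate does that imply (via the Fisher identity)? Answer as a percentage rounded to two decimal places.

3.09%

1 + r = 1.09640 / 1.06350 = 1.030936
r = 1.030936 − 1 = 3.0936%, i.e. 3.09%.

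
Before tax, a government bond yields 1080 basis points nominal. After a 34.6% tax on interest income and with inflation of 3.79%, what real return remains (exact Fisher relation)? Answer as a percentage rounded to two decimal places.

After-tax nominal return = 10.8% × (1 − 0.346) = 7.0632%.
1 + r = 1.070632 / 1.03790 = 1.031537
After-tax real rate = 1.031537 − 1 → 3.15%.

3.15%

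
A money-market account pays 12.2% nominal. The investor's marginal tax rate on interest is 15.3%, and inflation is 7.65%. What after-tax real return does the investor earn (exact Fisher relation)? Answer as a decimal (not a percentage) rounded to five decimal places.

After-tax nominal return = 12.2% × (1 − 0.153) = 10.3334%.
1 + r = 1.103334 / 1.07650 = 1.024927
After-tax real rate = 1.024927 − 1 → 0.02493.

0.02493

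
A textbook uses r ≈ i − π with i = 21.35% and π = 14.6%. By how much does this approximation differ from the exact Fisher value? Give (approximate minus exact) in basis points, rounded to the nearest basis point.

86 basis points

Approximate: r ≈ 21.350% − 14.600% = 6.7500%
Exact: (1 + 0.2135)/(1 + 0.1460) − 1 = 5.8901%
Error = 6.7500% − 5.8901% = 0.8599% → 86 basis points.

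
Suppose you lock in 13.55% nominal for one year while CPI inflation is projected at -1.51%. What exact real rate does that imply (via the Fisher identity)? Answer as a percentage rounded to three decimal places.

15.291%

By the Fisher identity, 1 + r = (1 + i)/(1 + π).
1 + r = 1.13550 / 0.98490 = 1.152909
r = 1.152909 − 1 = 15.2909%, i.e. 15.291%.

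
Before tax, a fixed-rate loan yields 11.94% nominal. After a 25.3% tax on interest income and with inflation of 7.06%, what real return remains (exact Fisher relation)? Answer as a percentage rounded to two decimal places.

After-tax nominal return = 11.94% × (1 − 0.253) = 8.91918%.
1 + r = 1.0891918 / 1.07060 = 1.017366
After-tax real rate = 1.017366 − 1 → 1.74%.

1.74%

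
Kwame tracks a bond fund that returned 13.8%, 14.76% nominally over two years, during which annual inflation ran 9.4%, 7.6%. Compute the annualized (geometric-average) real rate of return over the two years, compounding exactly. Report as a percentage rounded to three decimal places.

5.330%

Nominal growth factor = 1.1380 × 1.1476 = 1.30596880
Price-level growth factor = 1.0940 × 1.0760 = 1.17714400
Real growth factor = 1.30596880 / 1.17714400 = 1.10943844
Annualized real rate = 1.10943844^(1/2) − 1 = 5.3299% → 5.330%.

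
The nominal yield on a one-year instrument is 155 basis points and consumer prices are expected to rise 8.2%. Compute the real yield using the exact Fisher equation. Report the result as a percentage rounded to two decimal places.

-6.15%

1 + r = 1.01550 / 1.08200 = 0.938540
r = 0.938540 − 1 = -6.1460%, i.e. -6.15%.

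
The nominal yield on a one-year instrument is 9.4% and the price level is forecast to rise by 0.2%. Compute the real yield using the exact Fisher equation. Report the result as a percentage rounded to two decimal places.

9.18%

By the Fisher equation, 1 + r = (1 + i)/(1 + π).
1 + r = 1.09400 / 1.00200 = 1.091816
r = 1.091816 − 1 = 9.1816%, i.e. 9.18%.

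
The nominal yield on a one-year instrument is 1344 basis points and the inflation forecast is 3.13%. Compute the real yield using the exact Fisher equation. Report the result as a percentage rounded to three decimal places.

By the Fisher relation, 1 + r = (1 + i)/(1 + π).
1 + r = 1.13440 / 1.03130 = 1.099971
r = 1.099971 − 1 = 9.9971%, i.e. 9.997%.

9.997%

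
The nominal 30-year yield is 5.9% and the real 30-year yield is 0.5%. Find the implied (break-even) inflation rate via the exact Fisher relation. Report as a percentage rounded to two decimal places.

(1 + π) = (1 + i)/(1 + r) = 1.05900 / 1.00500 = 1.053731
Break-even inflation = 1.053731 − 1 → 5.37%.

5.37%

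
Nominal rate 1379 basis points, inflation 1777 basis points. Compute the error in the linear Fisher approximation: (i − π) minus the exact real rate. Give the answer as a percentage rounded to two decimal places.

-0.60%

Approximate: r ≈ 13.790% − 17.770% = -3.9800%
Exact: (1 + 0.1379)/(1 + 0.1777) − 1 = -3.3795%
Error = -3.9800% − (-3.3795%) = -0.6005% → -0.60%.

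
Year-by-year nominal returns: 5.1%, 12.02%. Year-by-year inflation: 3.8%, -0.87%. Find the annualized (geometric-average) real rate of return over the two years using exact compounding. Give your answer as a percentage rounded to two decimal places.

Nominal growth factor = 1.0510 × 1.1202 = 1.17733020
Price-level growth factor = 1.0380 × 0.9913 = 1.02896940
Real growth factor = 1.17733020 / 1.02896940 = 1.14418388
Annualized real rate = 1.14418388^(1/2) − 1 = 6.9665% → 6.97%.

6.97%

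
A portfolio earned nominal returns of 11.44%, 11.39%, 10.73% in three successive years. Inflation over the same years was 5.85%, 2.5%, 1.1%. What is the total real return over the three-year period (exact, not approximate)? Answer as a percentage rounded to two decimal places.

Compound the nominal returns: 1.1144 × 1.1139 × 1.1073 = 1.374525.
Compound inflation: 1.0585 × 1.0250 × 1.0110 = 1.096897.
Deflate: 1.374525 / 1.096897 = 1.253103.
Total real return = 1.253103 − 1 → 25.31%.

25.31%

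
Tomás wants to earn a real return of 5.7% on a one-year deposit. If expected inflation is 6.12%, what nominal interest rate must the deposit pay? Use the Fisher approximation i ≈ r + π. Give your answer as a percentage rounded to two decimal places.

i ≈ r + π = 5.7% + 6.12% = 11.82%.

11.82%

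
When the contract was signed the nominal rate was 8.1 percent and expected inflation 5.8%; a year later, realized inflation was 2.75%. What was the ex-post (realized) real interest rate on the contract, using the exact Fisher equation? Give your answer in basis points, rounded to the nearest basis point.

521 basis points

Ex-post: (1 + 0.0810)/(1 + 0.0275) − 1 = 5.2068%
So the realized real rate is 521 basis points.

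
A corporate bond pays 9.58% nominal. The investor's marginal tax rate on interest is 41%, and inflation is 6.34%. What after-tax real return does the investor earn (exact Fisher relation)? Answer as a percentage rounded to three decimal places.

-0.647%

After-tax nominal return = 9.58% × (1 − 0.41) = 5.6522%.
1 + r = 1.056522 / 1.06340 = 0.993532
After-tax real rate = 0.993532 − 1 → -0.647%.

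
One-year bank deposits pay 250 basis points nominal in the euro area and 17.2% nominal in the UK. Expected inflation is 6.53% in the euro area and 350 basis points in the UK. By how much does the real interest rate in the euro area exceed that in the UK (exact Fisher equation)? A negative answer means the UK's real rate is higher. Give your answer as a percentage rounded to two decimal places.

The euro area: (1 + 0.0250)/(1 + 0.0653) − 1 = -3.7830%
The UK: (1 + 0.1720)/(1 + 0.0350) − 1 = 13.2367%
Differential = -3.7830% − 13.2367% = -17.0197% → -17.02%.

-17.02%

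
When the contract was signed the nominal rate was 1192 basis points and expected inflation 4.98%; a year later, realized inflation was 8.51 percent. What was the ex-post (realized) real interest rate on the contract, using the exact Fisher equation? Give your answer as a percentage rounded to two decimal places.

3.14%

Ex-post: (1 + 0.1192)/(1 + 0.0851) − 1 = 3.1426%
So the realized real rate is 3.14%.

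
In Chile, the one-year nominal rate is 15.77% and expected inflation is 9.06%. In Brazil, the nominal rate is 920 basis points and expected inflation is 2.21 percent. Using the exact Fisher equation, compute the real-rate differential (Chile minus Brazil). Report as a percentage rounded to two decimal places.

Chile: (1 + 0.1577)/(1 + 0.0906) − 1 = 6.1526%
Brazil: (1 + 0.0920)/(1 + 0.0221) − 1 = 6.8389%
Differential = 6.1526% − 6.8389% = -0.6863% → -0.69%.

-0.69%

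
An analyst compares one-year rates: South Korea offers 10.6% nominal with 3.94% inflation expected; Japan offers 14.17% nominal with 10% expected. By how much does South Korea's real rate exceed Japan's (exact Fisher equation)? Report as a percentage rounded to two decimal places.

South Korea: (1 + 0.1060)/(1 + 0.0394) − 1 = 6.4075%
Japan: (1 + 0.1417)/(1 + 0.1000) − 1 = 3.7909%
Differential = 6.4075% − 3.7909% = 2.6166% → 2.62%.

2.62%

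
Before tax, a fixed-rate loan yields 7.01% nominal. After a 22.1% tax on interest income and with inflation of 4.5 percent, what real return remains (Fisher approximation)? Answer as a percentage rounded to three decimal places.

After-tax nominal return = 7.01% × (1 − 0.221) = 5.46079%.
r ≈ 5.46079% − 4.5% → 0.961%.

0.961%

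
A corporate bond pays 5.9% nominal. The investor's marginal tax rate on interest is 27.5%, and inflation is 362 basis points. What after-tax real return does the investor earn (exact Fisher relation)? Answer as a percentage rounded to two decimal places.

After-tax nominal return = 5.9% × (1 − 0.275) = 4.2775%.
1 + r = 1.042775 / 1.03620 = 1.006345
After-tax real rate = 1.006345 − 1 → 0.63%.

0.63%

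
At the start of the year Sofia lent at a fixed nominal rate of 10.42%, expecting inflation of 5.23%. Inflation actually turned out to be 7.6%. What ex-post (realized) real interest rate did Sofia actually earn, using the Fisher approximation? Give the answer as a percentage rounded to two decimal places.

2.82%

Ex-post: 10.42% − 7.6% = 2.820%
So the realized real rate is 2.82%.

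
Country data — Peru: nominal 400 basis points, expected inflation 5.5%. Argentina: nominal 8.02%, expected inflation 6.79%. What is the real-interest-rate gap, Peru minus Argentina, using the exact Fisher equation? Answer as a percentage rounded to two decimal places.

-2.57%

Peru: (1 + 0.0400)/(1 + 0.0550) − 1 = -1.4218%
Argentina: (1 + 0.0802)/(1 + 0.0679) − 1 = 1.1518%
Differential = -1.4218% − 1.1518% = -2.5736% → -2.57%.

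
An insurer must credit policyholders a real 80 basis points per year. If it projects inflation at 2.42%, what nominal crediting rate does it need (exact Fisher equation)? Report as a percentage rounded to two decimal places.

(1 + i) = (1 + r)(1 + π) = 1.00800 × 1.02420 = 1.0323936
i = 1.0323936 − 1, so the required nominal rate is 3.24%.

3.24%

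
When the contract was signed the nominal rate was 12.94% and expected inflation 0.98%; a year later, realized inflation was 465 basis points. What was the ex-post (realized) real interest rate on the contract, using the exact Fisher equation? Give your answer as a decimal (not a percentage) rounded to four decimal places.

Ex-post: (1 + 0.1294)/(1 + 0.0465) − 1 = 7.9216%
So the realized real rate is 0.0792.

0.0792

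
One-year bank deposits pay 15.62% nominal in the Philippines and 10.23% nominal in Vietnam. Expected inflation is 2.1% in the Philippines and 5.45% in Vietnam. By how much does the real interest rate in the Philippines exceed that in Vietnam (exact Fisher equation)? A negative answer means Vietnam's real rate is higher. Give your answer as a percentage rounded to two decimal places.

The Philippines: (1 + 0.1562)/(1 + 0.0210) − 1 = 13.2419%
Vietnam: (1 + 0.1023)/(1 + 0.0545) − 1 = 4.5330%
Differential = 13.2419% − 4.5330% = 8.7090% → 8.71%.

8.71%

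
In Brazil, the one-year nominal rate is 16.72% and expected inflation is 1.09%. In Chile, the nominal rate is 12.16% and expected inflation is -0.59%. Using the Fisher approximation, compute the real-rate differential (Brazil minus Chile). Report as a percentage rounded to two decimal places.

2.88%

Brazil: 16.72% − 1.09% = 15.630%
Chile: 12.16% − (-0.59%) = 12.750%
Differential = 2.880% → 2.88%.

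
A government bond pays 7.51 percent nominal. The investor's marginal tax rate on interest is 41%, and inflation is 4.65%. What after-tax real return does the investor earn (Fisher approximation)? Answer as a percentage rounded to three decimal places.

After-tax nominal return = 7.51% × (1 − 0.41) = 4.4309%.
r ≈ 4.4309% − 4.65% → -0.219%.

-0.219%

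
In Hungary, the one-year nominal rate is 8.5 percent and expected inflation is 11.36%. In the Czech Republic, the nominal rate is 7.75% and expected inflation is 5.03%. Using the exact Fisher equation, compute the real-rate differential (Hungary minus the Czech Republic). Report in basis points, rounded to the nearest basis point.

Hungary: (1 + 0.0850)/(1 + 0.1136) − 1 = -2.5682%
The Czech Republic: (1 + 0.0775)/(1 + 0.0503) − 1 = 2.5897%
Differential = -2.5682% − 2.5897% = -5.1580% → -516 basis points.

-516 basis points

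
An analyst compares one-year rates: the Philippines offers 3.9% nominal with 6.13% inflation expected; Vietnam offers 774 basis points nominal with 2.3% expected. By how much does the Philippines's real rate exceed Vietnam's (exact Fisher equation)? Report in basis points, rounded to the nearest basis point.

-742 basis points

The Philippines: (1 + 0.0390)/(1 + 0.0613) − 1 = -2.1012%
Vietnam: (1 + 0.0774)/(1 + 0.0230) − 1 = 5.3177%
Differential = -2.1012% − 5.3177% = -7.4189% → -742 basis points.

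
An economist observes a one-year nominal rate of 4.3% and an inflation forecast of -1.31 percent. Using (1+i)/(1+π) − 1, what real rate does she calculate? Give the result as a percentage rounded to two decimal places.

5.68%

By the Fisher relation, 1 + r = (1 + i)/(1 + π).
1 + r = 1.04300 / 0.98690 = 1.056845
r = 1.056845 − 1 = 5.6845%, i.e. 5.68%.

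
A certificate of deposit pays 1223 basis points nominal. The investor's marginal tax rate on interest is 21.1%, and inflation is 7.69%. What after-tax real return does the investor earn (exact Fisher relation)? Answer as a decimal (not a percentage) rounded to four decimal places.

After-tax nominal return = 12.23% × (1 − 0.211) = 9.64947%.
1 + r = 1.0964947 / 1.07690 = 1.018195
After-tax real rate = 1.018195 − 1 → 0.0182.

0.0182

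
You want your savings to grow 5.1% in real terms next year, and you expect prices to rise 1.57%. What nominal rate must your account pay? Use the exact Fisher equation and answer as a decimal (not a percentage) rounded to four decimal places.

0.0675

(1 + i) = (1 + r)(1 + π) = 1.05100 × 1.01570 = 1.0675007
i = 1.0675007 − 1, so the required nominal rate is 0.0675.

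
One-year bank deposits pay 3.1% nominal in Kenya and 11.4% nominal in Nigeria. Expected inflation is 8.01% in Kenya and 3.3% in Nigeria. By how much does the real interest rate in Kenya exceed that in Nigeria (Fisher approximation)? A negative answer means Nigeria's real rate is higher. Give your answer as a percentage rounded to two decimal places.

Kenya: 3.1% − 8.01% = -4.910%
Nigeria: 11.4% − 3.3% = 8.100%
Differential = -13.010% → -13.01%.

-13.01%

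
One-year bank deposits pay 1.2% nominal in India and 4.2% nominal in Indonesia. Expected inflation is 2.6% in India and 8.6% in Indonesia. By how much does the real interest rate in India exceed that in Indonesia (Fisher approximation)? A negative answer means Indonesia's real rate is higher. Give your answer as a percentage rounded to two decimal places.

India: 1.2% − 2.6% = -1.400%
Indonesia: 4.2% − 8.6% = -4.400%
Differential = 3.000% → 3.00%.

3.00%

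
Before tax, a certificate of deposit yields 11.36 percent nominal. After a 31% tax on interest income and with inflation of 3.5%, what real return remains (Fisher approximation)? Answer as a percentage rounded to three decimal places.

After-tax nominal return = 11.36% × (1 − 0.31) = 7.8384%.
r ≈ 7.8384% − 3.5% → 4.338%.

4.338%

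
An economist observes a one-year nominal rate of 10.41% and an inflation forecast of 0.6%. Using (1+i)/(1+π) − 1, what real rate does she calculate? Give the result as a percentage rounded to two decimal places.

By the Fisher equation, 1 + r = (1 + i)/(1 + π).
1 + r = 1.10410 / 1.00600 = 1.097515
r = 1.097515 − 1 = 9.7515%, i.e. 9.75%.

9.75%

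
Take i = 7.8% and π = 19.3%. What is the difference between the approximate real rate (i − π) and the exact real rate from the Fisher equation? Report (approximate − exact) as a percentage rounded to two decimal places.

Approximate: r ≈ 7.800% − 19.300% = -11.5000%
Exact: (1 + 0.0780)/(1 + 0.1930) − 1 = -9.6396%
Error = -11.5000% − (-9.6396%) = -1.8604% → -1.86%.

-1.86%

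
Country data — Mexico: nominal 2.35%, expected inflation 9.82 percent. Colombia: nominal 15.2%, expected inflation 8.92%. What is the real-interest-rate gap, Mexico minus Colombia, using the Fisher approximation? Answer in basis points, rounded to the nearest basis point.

Mexico: 2.35% − 9.82% = -7.470%
Colombia: 15.2% − 8.92% = 6.280%
Differential = -13.750% → -1375 basis points.

-1375 basis points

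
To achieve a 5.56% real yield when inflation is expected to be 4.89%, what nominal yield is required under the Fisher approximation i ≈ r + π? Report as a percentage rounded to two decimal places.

i ≈ r + π = 5.56% + 4.89% = 10.45%.

10.45%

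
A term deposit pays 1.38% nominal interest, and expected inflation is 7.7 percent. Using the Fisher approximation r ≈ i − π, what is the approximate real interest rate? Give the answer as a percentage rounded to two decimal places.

-6.32%

r ≈ i − π = 1.38% − 7.7% = -6.32%.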